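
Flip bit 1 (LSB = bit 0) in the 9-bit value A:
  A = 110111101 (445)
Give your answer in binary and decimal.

Mask = 1 << 1 = 000000010
Bit 1 of A is 0; XOR with the mask flips it to 1.
  110111101
^ 000000010
-----------
  110111111

Answer: 110111111 (447)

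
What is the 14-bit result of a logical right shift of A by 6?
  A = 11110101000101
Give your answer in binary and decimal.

Logical shift right by 6: drop the bottom 6 bit(s), prepend 6 zero(s) on the left.
  11110101000101  ->  keep [11110101], discard [000101], prepend 000000
= 00000011110101

Answer: 00000011110101 (245)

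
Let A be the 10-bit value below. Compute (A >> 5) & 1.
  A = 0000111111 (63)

Bit 5 is the 6th from the right.
  0000111111
      ^
That bit is 1.

Answer: 1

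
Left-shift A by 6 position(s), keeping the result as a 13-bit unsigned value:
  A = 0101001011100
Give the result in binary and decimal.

Shift left by 6: drop the top 6 bit(s), append 6 zero(s) on the right.
  0101001011100  ->  discard [010100], keep [1011100], append 000000
= 1011100000000

Answer: 1011100000000 (5888)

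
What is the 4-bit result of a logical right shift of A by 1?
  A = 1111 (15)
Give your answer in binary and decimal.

Logical shift right by 1: drop the bottom 1 bit(s), prepend 1 zero(s) on the left.
  1111  ->  keep [111], discard [1], prepend 0
= 0111

Answer: 0111 (7)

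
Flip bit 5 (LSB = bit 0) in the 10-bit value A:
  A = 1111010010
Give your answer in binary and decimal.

Mask = 1 << 5 = 0000100000
Bit 5 of A is 0; XOR with the mask flips it to 1.
  1111010010
^ 0000100000
------------
  1111110010

Answer: 1111110010 (1010)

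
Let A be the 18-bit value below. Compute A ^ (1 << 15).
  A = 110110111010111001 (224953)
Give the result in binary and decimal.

Mask = 1 << 15 = 001000000000000000
Bit 15 of A is 0; XOR with the mask flips it to 1.
  110110111010111001
^ 001000000000000000
--------------------
  111110111010111001

Answer: 111110111010111001 (257721)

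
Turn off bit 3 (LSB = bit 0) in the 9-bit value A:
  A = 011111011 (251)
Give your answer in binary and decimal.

Mask = ~(1 << 3) = 111110111
Bit 3 of A is 1, so AND-ing with the mask clears it to 0.
  011111011
& 111110111
-----------
  011110011

Answer: 011110011 (243)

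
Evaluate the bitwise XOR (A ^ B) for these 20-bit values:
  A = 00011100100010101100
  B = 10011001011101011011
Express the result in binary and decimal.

Apply ^ to each column (1 where bits differ):
  00011100100010101100
^ 10011001011101011011
----------------------
  10000101111111110111

Answer: 10000101111111110111 (548855)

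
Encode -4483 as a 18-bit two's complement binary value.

1. Binary of +4483:  000001000110000011
2. Invert bits:     111110111001111100
3. Add 1:           111110111001111101

Answer: 111110111001111101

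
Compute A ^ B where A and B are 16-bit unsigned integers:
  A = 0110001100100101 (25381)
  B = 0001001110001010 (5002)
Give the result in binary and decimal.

Apply ^ to each column (1 where bits differ):
  0110001100100101
^ 0001001110001010
------------------
  0111000010101111

Answer: 0111000010101111 (28847)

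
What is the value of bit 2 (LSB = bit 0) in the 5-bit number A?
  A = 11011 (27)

Bit 2 is the 3rd from the right.
  11011
    ^
That bit is 0.

Answer: 0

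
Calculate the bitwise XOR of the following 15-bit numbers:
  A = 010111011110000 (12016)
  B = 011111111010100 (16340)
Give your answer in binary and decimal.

Apply ^ to each column (1 where bits differ):
  010111011110000
^ 011111111010100
-----------------
  001000100100100

Answer: 001000100100100 (4388)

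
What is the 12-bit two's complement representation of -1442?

1. Binary of +1442:  010110100010
2. Invert bits:     101001011101
3. Add 1:           101001011110

Answer: 101001011110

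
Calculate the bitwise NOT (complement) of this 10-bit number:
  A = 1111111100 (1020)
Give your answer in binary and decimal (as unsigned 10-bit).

Flip each bit (0->1, 1->0):
  1111111100
  0000000011

Answer: 0000000011 (3)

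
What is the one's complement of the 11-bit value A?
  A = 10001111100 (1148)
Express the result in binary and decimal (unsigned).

Flip each bit (0->1, 1->0):
  10001111100
  01110000011

Answer: 01110000011 (899)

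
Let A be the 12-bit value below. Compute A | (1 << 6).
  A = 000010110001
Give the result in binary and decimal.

Mask = 1 << 6 = 000001000000
Bit 6 of A is 0, so OR-ing with the mask flips it to 1.
  000010110001
| 000001000000
--------------
  000011110001

Answer: 000011110001 (241)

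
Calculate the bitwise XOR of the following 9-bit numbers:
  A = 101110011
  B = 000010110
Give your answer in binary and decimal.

Apply ^ to each column (1 where bits differ):
  101110011
^ 000010110
-----------
  101100101

Answer: 101100101 (357)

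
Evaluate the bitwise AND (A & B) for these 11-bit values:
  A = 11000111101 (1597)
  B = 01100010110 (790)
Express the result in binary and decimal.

Apply & to each column (1 only where both bits are 1):
  11000111101
& 01100010110
-------------
  01000010100

Answer: 01000010100 (532)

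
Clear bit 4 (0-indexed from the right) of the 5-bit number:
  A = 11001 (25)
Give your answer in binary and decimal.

Mask = ~(1 << 4) = 01111
Bit 4 of A is 1, so AND-ing with the mask clears it to 0.
  11001
& 01111
-------
  01001

Answer: 01001 (9)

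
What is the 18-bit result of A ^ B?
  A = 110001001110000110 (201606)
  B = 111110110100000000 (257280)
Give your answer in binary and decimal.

Apply ^ to each column (1 where bits differ):
  110001001110000110
^ 111110110100000000
--------------------
  001111111010000110

Answer: 001111111010000110 (65158)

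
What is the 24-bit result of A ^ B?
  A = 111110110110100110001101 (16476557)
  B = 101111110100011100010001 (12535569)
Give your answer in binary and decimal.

Apply ^ to each column (1 where bits differ):
  111110110110100110001101
^ 101111110100011100010001
--------------------------
  010001000010111010011100

Answer: 010001000010111010011100 (4468380)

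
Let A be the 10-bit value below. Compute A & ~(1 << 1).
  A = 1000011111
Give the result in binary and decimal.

Mask = ~(1 << 1) = 1111111101
Bit 1 of A is 1, so AND-ing with the mask clears it to 0.
  1000011111
& 1111111101
------------
  1000011101

Answer: 1000011101 (541)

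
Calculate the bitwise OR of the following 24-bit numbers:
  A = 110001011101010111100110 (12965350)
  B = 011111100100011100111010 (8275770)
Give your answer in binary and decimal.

Apply | to each column (1 where either bit is 1):
  110001011101010111100110
| 011111100100011100111010
--------------------------
  111111111101011111111110

Answer: 111111111101011111111110 (16766974)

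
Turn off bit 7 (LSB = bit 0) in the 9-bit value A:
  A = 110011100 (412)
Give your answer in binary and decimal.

Mask = ~(1 << 7) = 101111111
Bit 7 of A is 1, so AND-ing with the mask clears it to 0.
  110011100
& 101111111
-----------
  100011100

Answer: 100011100 (284)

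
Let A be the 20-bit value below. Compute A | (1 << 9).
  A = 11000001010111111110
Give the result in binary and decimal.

Mask = 1 << 9 = 00000000001000000000
Bit 9 of A is 0, so OR-ing with the mask flips it to 1.
  11000001010111111110
| 00000000001000000000
----------------------
  11000001011111111110

Answer: 11000001011111111110 (792574)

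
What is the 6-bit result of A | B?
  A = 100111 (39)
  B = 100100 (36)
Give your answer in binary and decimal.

Apply | to each column (1 where either bit is 1):
  100111
| 100100
--------
  100111

Answer: 100111 (39)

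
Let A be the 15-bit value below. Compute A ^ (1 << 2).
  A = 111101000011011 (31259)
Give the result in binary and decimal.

Mask = 1 << 2 = 000000000000100
Bit 2 of A is 0; XOR with the mask flips it to 1.
  111101000011011
^ 000000000000100
-----------------
  111101000011111

Answer: 111101000011111 (31263)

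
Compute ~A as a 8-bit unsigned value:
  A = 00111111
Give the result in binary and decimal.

Flip each bit (0->1, 1->0):
  00111111
  11000000

Answer: 11000000 (192)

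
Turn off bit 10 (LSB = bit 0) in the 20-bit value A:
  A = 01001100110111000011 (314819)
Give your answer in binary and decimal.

Mask = ~(1 << 10) = 11111111101111111111
Bit 10 of A is 1, so AND-ing with the mask clears it to 0.
  01001100110111000011
& 11111111101111111111
----------------------
  01001100100111000011

Answer: 01001100100111000011 (313795)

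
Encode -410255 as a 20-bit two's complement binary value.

1. Binary of +410255:  01100100001010001111
2. Invert bits:     10011011110101110000
3. Add 1:           10011011110101110001

Answer: 10011011110101110001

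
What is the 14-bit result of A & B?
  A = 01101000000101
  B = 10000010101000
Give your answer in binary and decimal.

Apply & to each column (1 only where both bits are 1):
  01101000000101
& 10000010101000
----------------
  00000000000000

Answer: 00000000000000 (0)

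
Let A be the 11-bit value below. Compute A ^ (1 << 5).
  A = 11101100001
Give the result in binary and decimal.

Mask = 1 << 5 = 00000100000
Bit 5 of A is 1; XOR with the mask flips it to 0.
  11101100001
^ 00000100000
-------------
  11101000001

Answer: 11101000001 (1857)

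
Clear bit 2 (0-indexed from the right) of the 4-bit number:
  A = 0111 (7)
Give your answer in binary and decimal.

Mask = ~(1 << 2) = 1011
Bit 2 of A is 1, so AND-ing with the mask clears it to 0.
  0111
& 1011
------
  0011

Answer: 0011 (3)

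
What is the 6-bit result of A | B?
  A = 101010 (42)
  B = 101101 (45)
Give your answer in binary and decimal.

Apply | to each column (1 where either bit is 1):
  101010
| 101101
--------
  101111

Answer: 101111 (47)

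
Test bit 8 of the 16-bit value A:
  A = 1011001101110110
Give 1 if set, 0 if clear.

Bit 8 is the 9th from the right.
  1011001101110110
         ^
That bit is 1.

Answer: 1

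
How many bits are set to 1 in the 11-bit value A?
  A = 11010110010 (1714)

11010110010
1-bits at positions (from bit 0 = LSB): 1, 4, 5, 7, 9, 10
Count = 6

Answer: 6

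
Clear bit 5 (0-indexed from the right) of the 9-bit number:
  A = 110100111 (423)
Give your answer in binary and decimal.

Mask = ~(1 << 5) = 111011111
Bit 5 of A is 1, so AND-ing with the mask clears it to 0.
  110100111
& 111011111
-----------
  110000111

Answer: 110000111 (391)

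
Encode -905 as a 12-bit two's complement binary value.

1. Binary of +905:  001110001001
2. Invert bits:     110001110110
3. Add 1:           110001110111

Answer: 110001110111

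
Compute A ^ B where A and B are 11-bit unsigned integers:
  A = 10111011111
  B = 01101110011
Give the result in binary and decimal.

Apply ^ to each column (1 where bits differ):
  10111011111
^ 01101110011
-------------
  11010101100

Answer: 11010101100 (1708)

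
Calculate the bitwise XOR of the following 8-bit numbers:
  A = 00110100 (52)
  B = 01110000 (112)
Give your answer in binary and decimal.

Apply ^ to each column (1 where bits differ):
  00110100
^ 01110000
----------
  01000100

Answer: 01000100 (68)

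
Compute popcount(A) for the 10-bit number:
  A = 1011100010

1011100010
1-bits at positions (from bit 0 = LSB): 1, 5, 6, 7, 9
Count = 5

Answer: 5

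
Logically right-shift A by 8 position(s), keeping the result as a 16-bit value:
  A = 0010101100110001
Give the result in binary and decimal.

Logical shift right by 8: drop the bottom 8 bit(s), prepend 8 zero(s) on the left.
  0010101100110001  ->  keep [00101011], discard [00110001], prepend 00000000
= 0000000000101011

Answer: 0000000000101011 (43)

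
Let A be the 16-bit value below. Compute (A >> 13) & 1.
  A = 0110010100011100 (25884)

Bit 13 is the 14th from the right.
  0110010100011100
    ^
That bit is 1.

Answer: 1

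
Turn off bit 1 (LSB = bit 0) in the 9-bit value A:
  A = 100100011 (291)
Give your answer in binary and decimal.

Mask = ~(1 << 1) = 111111101
Bit 1 of A is 1, so AND-ing with the mask clears it to 0.
  100100011
& 111111101
-----------
  100100001

Answer: 100100001 (289)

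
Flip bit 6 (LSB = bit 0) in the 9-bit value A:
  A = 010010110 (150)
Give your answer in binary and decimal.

Mask = 1 << 6 = 001000000
Bit 6 of A is 0; XOR with the mask flips it to 1.
  010010110
^ 001000000
-----------
  011010110

Answer: 011010110 (214)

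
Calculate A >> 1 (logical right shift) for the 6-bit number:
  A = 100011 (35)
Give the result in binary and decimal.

Logical shift right by 1: drop the bottom 1 bit(s), prepend 1 zero(s) on the left.
  100011  ->  keep [10001], discard [1], prepend 0
= 010001

Answer: 010001 (17)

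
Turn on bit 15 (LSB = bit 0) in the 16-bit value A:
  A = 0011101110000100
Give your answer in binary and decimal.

Mask = 1 << 15 = 1000000000000000
Bit 15 of A is 0, so OR-ing with the mask flips it to 1.
  0011101110000100
| 1000000000000000
------------------
  1011101110000100

Answer: 1011101110000100 (48004)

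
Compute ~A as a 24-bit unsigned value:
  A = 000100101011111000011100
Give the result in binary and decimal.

Flip each bit (0->1, 1->0):
  000100101011111000011100
  111011010100000111100011

Answer: 111011010100000111100011 (15548899)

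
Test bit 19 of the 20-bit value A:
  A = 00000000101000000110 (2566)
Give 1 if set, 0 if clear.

Bit 19 is the 20th from the right.
  00000000101000000110
  ^
That bit is 0.

Answer: 0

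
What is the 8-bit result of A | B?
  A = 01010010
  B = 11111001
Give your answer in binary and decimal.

Apply | to each column (1 where either bit is 1):
  01010010
| 11111001
----------
  11111011

Answer: 11111011 (251)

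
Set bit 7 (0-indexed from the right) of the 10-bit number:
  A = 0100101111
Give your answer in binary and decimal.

Mask = 1 << 7 = 0010000000
Bit 7 of A is 0, so OR-ing with the mask flips it to 1.
  0100101111
| 0010000000
------------
  0110101111

Answer: 0110101111 (431)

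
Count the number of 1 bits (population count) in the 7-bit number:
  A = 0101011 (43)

0101011
1-bits at positions (from bit 0 = LSB): 0, 1, 3, 5
Count = 4

Answer: 4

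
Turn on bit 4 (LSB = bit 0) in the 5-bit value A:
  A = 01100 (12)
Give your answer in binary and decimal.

Mask = 1 << 4 = 10000
Bit 4 of A is 0, so OR-ing with the mask flips it to 1.
  01100
| 10000
-------
  11100

Answer: 11100 (28)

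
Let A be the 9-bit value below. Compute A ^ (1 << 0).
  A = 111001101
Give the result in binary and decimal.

Mask = 1 << 0 = 000000001
Bit 0 of A is 1; XOR with the mask flips it to 0.
  111001101
^ 000000001
-----------
  111001100

Answer: 111001100 (460)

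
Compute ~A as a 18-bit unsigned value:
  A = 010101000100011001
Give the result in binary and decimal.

Flip each bit (0->1, 1->0):
  010101000100011001
  101010111011100110

Answer: 101010111011100110 (175846)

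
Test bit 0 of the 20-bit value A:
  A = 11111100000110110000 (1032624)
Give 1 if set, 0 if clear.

Bit 0 is the 1st from the right.
  11111100000110110000
                     ^
That bit is 0.

Answer: 0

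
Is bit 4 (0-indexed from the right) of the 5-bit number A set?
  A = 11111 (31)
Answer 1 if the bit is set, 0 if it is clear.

Bit 4 is the 5th from the right.
  11111
  ^
That bit is 1.

Answer: 1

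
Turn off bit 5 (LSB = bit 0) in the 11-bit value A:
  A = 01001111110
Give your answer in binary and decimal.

Mask = ~(1 << 5) = 11111011111
Bit 5 of A is 1, so AND-ing with the mask clears it to 0.
  01001111110
& 11111011111
-------------
  01001011110

Answer: 01001011110 (606)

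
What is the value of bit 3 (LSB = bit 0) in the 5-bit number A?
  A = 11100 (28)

Bit 3 is the 4th from the right.
  11100
   ^
That bit is 1.

Answer: 1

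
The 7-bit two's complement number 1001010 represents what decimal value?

MSB is 1, so the value is negative. Find the magnitude:
1. Invert bits:  0110101
2. Add 1:        0110110  = 54
3. Apply sign:   -54

Answer: -54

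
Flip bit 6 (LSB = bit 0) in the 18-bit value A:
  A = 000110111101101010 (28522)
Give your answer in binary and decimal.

Mask = 1 << 6 = 000000000001000000
Bit 6 of A is 1; XOR with the mask flips it to 0.
  000110111101101010
^ 000000000001000000
--------------------
  000110111100101010

Answer: 000110111100101010 (28458)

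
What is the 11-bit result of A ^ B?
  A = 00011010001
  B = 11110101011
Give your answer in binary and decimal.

Apply ^ to each column (1 where bits differ):
  00011010001
^ 11110101011
-------------
  11101111010

Answer: 11101111010 (1914)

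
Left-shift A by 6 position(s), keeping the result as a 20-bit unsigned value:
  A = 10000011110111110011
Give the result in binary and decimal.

Shift left by 6: drop the top 6 bit(s), append 6 zero(s) on the right.
  10000011110111110011  ->  discard [100000], keep [11110111110011], append 000000
= 11110111110011000000

Answer: 11110111110011000000 (1014976)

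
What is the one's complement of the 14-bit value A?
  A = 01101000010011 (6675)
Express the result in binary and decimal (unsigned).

Flip each bit (0->1, 1->0):
  01101000010011
  10010111101100

Answer: 10010111101100 (9708)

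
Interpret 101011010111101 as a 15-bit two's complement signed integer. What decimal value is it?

MSB is 1, so the value is negative. Find the magnitude:
1. Invert bits:  010100101000010
2. Add 1:        010100101000011  = 10563
3. Apply sign:   -10563

Answer: -10563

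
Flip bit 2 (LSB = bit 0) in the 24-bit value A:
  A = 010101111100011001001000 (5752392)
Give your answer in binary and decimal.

Mask = 1 << 2 = 000000000000000000000100
Bit 2 of A is 0; XOR with the mask flips it to 1.
  010101111100011001001000
^ 000000000000000000000100
--------------------------
  010101111100011001001100

Answer: 010101111100011001001100 (5752396)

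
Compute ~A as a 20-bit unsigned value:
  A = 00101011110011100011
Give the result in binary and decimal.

Flip each bit (0->1, 1->0):
  00101011110011100011
  11010100001100011100

Answer: 11010100001100011100 (869148)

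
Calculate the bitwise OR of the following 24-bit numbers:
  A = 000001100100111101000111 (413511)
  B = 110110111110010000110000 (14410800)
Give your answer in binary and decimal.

Apply | to each column (1 where either bit is 1):
  000001100100111101000111
| 110110111110010000110000
--------------------------
  110111111110111101110111

Answer: 110111111110111101110111 (14675831)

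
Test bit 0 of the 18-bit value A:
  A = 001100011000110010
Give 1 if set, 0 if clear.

Bit 0 is the 1st from the right.
  001100011000110010
                   ^
That bit is 0.

Answer: 0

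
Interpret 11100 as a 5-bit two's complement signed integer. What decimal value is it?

MSB is 1, so the value is negative. Find the magnitude:
1. Invert bits:  00011
2. Add 1:        00100  = 4
3. Apply sign:   -4

Answer: -4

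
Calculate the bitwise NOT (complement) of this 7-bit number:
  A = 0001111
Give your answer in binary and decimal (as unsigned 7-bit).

Flip each bit (0->1, 1->0):
  0001111
  1110000

Answer: 1110000 (112)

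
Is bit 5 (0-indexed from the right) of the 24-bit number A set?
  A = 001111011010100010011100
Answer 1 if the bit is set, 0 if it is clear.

Bit 5 is the 6th from the right.
  001111011010100010011100
                    ^
That bit is 0.

Answer: 0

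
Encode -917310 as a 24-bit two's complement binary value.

1. Binary of +917310:  000011011111111100111110
2. Invert bits:     111100100000000011000001
3. Add 1:           111100100000000011000010

Answer: 111100100000000011000010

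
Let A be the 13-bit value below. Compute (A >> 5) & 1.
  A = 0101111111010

Bit 5 is the 6th from the right.
  0101111111010
         ^
That bit is 1.

Answer: 1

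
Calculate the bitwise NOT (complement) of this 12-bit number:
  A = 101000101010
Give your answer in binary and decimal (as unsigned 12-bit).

Flip each bit (0->1, 1->0):
  101000101010
  010111010101

Answer: 010111010101 (1493)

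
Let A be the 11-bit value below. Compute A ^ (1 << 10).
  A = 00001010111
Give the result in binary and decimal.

Mask = 1 << 10 = 10000000000
Bit 10 of A is 0; XOR with the mask flips it to 1.
  00001010111
^ 10000000000
-------------
  10001010111

Answer: 10001010111 (1111)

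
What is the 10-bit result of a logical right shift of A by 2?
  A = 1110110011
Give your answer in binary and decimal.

Logical shift right by 2: drop the bottom 2 bit(s), prepend 2 zero(s) on the left.
  1110110011  ->  keep [11101100], discard [11], prepend 00
= 0011101100

Answer: 0011101100 (236)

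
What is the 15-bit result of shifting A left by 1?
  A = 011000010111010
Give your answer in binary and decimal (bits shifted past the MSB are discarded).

Shift left by 1: drop the top 1 bit(s), append 1 zero(s) on the right.
  011000010111010  ->  discard [0], keep [11000010111010], append 0
= 110000101110100

Answer: 110000101110100 (24948)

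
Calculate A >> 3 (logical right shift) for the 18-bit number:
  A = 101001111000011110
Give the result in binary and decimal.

Logical shift right by 3: drop the bottom 3 bit(s), prepend 3 zero(s) on the left.
  101001111000011110  ->  keep [101001111000011], discard [110], prepend 000
= 000101001111000011

Answer: 000101001111000011 (21443)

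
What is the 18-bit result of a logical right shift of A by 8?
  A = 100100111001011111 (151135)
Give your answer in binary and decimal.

Logical shift right by 8: drop the bottom 8 bit(s), prepend 8 zero(s) on the left.
  100100111001011111  ->  keep [1001001110], discard [01011111], prepend 00000000
= 000000001001001110

Answer: 000000001001001110 (590)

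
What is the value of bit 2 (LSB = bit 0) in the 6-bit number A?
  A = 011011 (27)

Bit 2 is the 3rd from the right.
  011011
     ^
That bit is 0.

Answer: 0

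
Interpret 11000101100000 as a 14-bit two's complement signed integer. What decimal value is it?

MSB is 1, so the value is negative. Find the magnitude:
1. Invert bits:  00111010011111
2. Add 1:        00111010100000  = 3744
3. Apply sign:   -3744

Answer: -3744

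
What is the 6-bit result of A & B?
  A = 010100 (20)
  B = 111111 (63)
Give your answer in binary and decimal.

Apply & to each column (1 only where both bits are 1):
  010100
& 111111
--------
  010100

Answer: 010100 (20)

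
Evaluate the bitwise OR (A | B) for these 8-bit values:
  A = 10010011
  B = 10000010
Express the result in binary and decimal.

Apply | to each column (1 where either bit is 1):
  10010011
| 10000010
----------
  10010011

Answer: 10010011 (147)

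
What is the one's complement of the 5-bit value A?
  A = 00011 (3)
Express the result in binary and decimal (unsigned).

Flip each bit (0->1, 1->0):
  00011
  11100

Answer: 11100 (28)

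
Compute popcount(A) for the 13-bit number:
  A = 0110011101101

0110011101101
1-bits at positions (from bit 0 = LSB): 0, 2, 3, 5, 6, 7, 10, 11
Count = 8

Answer: 8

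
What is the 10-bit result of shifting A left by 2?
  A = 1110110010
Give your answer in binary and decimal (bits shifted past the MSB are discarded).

Shift left by 2: drop the top 2 bit(s), append 2 zero(s) on the right.
  1110110010  ->  discard [11], keep [10110010], append 00
= 1011001000

Answer: 1011001000 (712)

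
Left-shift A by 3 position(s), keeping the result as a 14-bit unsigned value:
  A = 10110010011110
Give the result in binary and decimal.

Shift left by 3: drop the top 3 bit(s), append 3 zero(s) on the right.
  10110010011110  ->  discard [101], keep [10010011110], append 000
= 10010011110000

Answer: 10010011110000 (9456)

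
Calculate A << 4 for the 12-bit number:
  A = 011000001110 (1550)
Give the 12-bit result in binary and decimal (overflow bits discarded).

Shift left by 4: drop the top 4 bit(s), append 4 zero(s) on the right.
  011000001110  ->  discard [0110], keep [00001110], append 0000
= 000011100000

Answer: 000011100000 (224)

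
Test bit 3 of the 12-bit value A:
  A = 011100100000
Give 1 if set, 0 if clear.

Bit 3 is the 4th from the right.
  011100100000
          ^
That bit is 0.

Answer: 0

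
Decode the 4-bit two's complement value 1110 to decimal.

MSB is 1, so the value is negative. Find the magnitude:
1. Invert bits:  0001
2. Add 1:        0010  = 2
3. Apply sign:   -2

Answer: -2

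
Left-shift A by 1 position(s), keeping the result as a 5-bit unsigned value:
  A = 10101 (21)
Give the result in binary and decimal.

Shift left by 1: drop the top 1 bit(s), append 1 zero(s) on the right.
  10101  ->  discard [1], keep [0101], append 0
= 01010

Answer: 01010 (10)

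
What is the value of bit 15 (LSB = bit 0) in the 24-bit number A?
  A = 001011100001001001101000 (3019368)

Bit 15 is the 16th from the right.
  001011100001001001101000
          ^
That bit is 0.

Answer: 0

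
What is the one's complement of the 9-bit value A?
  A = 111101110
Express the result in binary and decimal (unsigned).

Flip each bit (0->1, 1->0):
  111101110
  000010001

Answer: 000010001 (17)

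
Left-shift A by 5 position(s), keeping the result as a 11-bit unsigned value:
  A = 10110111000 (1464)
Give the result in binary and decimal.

Shift left by 5: drop the top 5 bit(s), append 5 zero(s) on the right.
  10110111000  ->  discard [10110], keep [111000], append 00000
= 11100000000

Answer: 11100000000 (1792)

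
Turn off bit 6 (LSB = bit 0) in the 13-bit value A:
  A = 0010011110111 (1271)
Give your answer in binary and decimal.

Mask = ~(1 << 6) = 1111110111111
Bit 6 of A is 1, so AND-ing with the mask clears it to 0.
  0010011110111
& 1111110111111
---------------
  0010010110111

Answer: 0010010110111 (1207)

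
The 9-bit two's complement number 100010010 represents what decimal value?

MSB is 1, so the value is negative. Find the magnitude:
1. Invert bits:  011101101
2. Add 1:        011101110  = 238
3. Apply sign:   -238

Answer: -238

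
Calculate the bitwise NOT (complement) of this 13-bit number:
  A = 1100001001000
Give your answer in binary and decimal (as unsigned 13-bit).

Flip each bit (0->1, 1->0):
  1100001001000
  0011110110111

Answer: 0011110110111 (1975)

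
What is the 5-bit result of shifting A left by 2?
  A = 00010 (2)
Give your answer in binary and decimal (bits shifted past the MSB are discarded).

Shift left by 2: drop the top 2 bit(s), append 2 zero(s) on the right.
  00010  ->  discard [00], keep [010], append 00
= 01000

Answer: 01000 (8)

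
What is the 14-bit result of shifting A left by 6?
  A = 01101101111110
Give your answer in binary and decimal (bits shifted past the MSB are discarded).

Shift left by 6: drop the top 6 bit(s), append 6 zero(s) on the right.
  01101101111110  ->  discard [011011], keep [01111110], append 000000
= 01111110000000

Answer: 01111110000000 (8064)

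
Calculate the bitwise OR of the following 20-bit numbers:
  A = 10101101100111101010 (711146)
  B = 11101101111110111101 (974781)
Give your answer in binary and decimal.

Apply | to each column (1 where either bit is 1):
  10101101100111101010
| 11101101111110111101
----------------------
  11101101111111111111

Answer: 11101101111111111111 (974847)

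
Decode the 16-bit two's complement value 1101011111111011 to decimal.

MSB is 1, so the value is negative. Find the magnitude:
1. Invert bits:  0010100000000100
2. Add 1:        0010100000000101  = 10245
3. Apply sign:   -10245

Answer: -10245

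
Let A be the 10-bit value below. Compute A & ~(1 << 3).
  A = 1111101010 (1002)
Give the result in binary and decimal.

Mask = ~(1 << 3) = 1111110111
Bit 3 of A is 1, so AND-ing with the mask clears it to 0.
  1111101010
& 1111110111
------------
  1111100010

Answer: 1111100010 (994)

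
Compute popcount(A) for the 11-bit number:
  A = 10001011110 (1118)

10001011110
1-bits at positions (from bit 0 = LSB): 1, 2, 3, 4, 6, 10
Count = 6

Answer: 6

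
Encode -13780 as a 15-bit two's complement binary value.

1. Binary of +13780:  011010111010100
2. Invert bits:     100101000101011
3. Add 1:           100101000101100

Answer: 100101000101100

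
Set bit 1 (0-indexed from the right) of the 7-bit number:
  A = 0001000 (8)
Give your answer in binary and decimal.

Mask = 1 << 1 = 0000010
Bit 1 of A is 0, so OR-ing with the mask flips it to 1.
  0001000
| 0000010
---------
  0001010

Answer: 0001010 (10)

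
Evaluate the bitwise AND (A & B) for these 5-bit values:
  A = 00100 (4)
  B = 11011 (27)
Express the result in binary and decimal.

Apply & to each column (1 only where both bits are 1):
  00100
& 11011
-------
  00000

Answer: 00000 (0)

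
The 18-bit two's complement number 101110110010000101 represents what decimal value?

MSB is 1, so the value is negative. Find the magnitude:
1. Invert bits:  010001001101111010
2. Add 1:        010001001101111011  = 70523
3. Apply sign:   -70523

Answer: -70523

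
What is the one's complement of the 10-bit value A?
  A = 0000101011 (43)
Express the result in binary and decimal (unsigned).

Flip each bit (0->1, 1->0):
  0000101011
  1111010100

Answer: 1111010100 (980)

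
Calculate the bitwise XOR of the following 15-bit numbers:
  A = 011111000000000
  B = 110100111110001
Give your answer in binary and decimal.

Apply ^ to each column (1 where bits differ):
  011111000000000
^ 110100111110001
-----------------
  101011111110001

Answer: 101011111110001 (22513)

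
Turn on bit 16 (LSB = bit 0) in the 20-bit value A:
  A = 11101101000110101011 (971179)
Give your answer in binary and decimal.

Mask = 1 << 16 = 00010000000000000000
Bit 16 of A is 0, so OR-ing with the mask flips it to 1.
  11101101000110101011
| 00010000000000000000
----------------------
  11111101000110101011

Answer: 11111101000110101011 (1036715)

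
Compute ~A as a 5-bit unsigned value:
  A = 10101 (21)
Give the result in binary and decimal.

Flip each bit (0->1, 1->0):
  10101
  01010

Answer: 01010 (10)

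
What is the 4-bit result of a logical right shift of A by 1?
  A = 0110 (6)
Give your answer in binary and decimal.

Logical shift right by 1: drop the bottom 1 bit(s), prepend 1 zero(s) on the left.
  0110  ->  keep [011], discard [0], prepend 0
= 0011

Answer: 0011 (3)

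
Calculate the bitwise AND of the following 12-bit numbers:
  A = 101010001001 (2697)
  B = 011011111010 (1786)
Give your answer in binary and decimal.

Apply & to each column (1 only where both bits are 1):
  101010001001
& 011011111010
--------------
  001010001000

Answer: 001010001000 (648)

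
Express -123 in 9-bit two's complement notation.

1. Binary of +123:  001111011
2. Invert bits:     110000100
3. Add 1:           110000101

Answer: 110000101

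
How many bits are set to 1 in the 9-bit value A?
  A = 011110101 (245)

011110101
1-bits at positions (from bit 0 = LSB): 0, 2, 4, 5, 6, 7
Count = 6

Answer: 6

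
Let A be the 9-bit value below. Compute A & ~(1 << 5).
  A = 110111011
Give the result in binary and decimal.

Mask = ~(1 << 5) = 111011111
Bit 5 of A is 1, so AND-ing with the mask clears it to 0.
  110111011
& 111011111
-----------
  110011011

Answer: 110011011 (411)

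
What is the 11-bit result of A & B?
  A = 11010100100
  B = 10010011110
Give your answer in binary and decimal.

Apply & to each column (1 only where both bits are 1):
  11010100100
& 10010011110
-------------
  10010000100

Answer: 10010000100 (1156)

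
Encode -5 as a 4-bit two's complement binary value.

1. Binary of +5:  0101
2. Invert bits:     1010
3. Add 1:           1011

Answer: 1011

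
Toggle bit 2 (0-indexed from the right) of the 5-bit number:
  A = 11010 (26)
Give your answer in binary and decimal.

Mask = 1 << 2 = 00100
Bit 2 of A is 0; XOR with the mask flips it to 1.
  11010
^ 00100
-------
  11110

Answer: 11110 (30)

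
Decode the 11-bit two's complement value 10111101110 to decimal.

MSB is 1, so the value is negative. Find the magnitude:
1. Invert bits:  01000010001
2. Add 1:        01000010010  = 530
3. Apply sign:   -530

Answer: -530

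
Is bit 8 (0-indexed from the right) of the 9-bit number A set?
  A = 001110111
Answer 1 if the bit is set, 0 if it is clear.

Bit 8 is the 9th from the right.
  001110111
  ^
That bit is 0.

Answer: 0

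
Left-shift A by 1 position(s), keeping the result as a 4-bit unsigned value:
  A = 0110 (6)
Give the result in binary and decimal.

Shift left by 1: drop the top 1 bit(s), append 1 zero(s) on the right.
  0110  ->  discard [0], keep [110], append 0
= 1100

Answer: 1100 (12)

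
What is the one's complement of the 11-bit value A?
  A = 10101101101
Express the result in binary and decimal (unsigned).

Flip each bit (0->1, 1->0):
  10101101101
  01010010010

Answer: 01010010010 (658)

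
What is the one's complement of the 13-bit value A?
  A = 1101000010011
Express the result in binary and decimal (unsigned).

Flip each bit (0->1, 1->0):
  1101000010011
  0010111101100

Answer: 0010111101100 (1516)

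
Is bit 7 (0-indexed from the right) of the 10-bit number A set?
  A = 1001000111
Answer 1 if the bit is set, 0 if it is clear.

Bit 7 is the 8th from the right.
  1001000111
    ^
That bit is 0.

Answer: 0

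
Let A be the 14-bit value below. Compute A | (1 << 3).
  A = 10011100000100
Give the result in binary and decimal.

Mask = 1 << 3 = 00000000001000
Bit 3 of A is 0, so OR-ing with the mask flips it to 1.
  10011100000100
| 00000000001000
----------------
  10011100001100

Answer: 10011100001100 (9996)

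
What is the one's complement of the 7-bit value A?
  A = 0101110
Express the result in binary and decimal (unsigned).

Flip each bit (0->1, 1->0):
  0101110
  1010001

Answer: 1010001 (81)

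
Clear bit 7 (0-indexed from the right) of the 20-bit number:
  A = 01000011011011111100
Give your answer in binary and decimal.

Mask = ~(1 << 7) = 11111111111101111111
Bit 7 of A is 1, so AND-ing with the mask clears it to 0.
  01000011011011111100
& 11111111111101111111
----------------------
  01000011011001111100

Answer: 01000011011001111100 (276092)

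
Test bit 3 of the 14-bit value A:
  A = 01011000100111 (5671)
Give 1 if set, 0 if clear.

Bit 3 is the 4th from the right.
  01011000100111
            ^
That bit is 0.

Answer: 0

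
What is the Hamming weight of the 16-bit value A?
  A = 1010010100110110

1010010100110110
1-bits at positions (from bit 0 = LSB): 1, 2, 4, 5, 8, 10, 13, 15
Count = 8

Answer: 8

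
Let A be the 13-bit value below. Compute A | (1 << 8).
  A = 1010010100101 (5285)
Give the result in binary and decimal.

Mask = 1 << 8 = 0000100000000
Bit 8 of A is 0, so OR-ing with the mask flips it to 1.
  1010010100101
| 0000100000000
---------------
  1010110100101

Answer: 1010110100101 (5541)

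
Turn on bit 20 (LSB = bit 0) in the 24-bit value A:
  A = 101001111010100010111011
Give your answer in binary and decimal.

Mask = 1 << 20 = 000100000000000000000000
Bit 20 of A is 0, so OR-ing with the mask flips it to 1.
  101001111010100010111011
| 000100000000000000000000
--------------------------
  101101111010100010111011

Answer: 101101111010100010111011 (12036283)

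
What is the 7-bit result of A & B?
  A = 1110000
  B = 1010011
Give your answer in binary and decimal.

Apply & to each column (1 only where both bits are 1):
  1110000
& 1010011
---------
  1010000

Answer: 1010000 (80)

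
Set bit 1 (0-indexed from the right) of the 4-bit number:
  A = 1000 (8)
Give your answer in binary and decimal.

Mask = 1 << 1 = 0010
Bit 1 of A is 0, so OR-ing with the mask flips it to 1.
  1000
| 0010
------
  1010

Answer: 1010 (10)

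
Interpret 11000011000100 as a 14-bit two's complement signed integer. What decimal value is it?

MSB is 1, so the value is negative. Find the magnitude:
1. Invert bits:  00111100111011
2. Add 1:        00111100111100  = 3900
3. Apply sign:   -3900

Answer: -3900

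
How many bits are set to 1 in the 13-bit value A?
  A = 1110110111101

1110110111101
1-bits at positions (from bit 0 = LSB): 0, 2, 3, 4, 5, 7, 8, 10, 11, 12
Count = 10

Answer: 10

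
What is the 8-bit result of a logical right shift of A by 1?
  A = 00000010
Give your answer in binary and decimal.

Logical shift right by 1: drop the bottom 1 bit(s), prepend 1 zero(s) on the left.
  00000010  ->  keep [0000001], discard [0], prepend 0
= 00000001

Answer: 00000001 (1)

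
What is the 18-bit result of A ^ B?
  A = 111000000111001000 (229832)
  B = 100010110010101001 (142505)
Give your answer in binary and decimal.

Apply ^ to each column (1 where bits differ):
  111000000111001000
^ 100010110010101001
--------------------
  011010110101100001

Answer: 011010110101100001 (109921)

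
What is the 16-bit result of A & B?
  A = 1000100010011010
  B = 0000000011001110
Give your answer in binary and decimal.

Apply & to each column (1 only where both bits are 1):
  1000100010011010
& 0000000011001110
------------------
  0000000010001010

Answer: 0000000010001010 (138)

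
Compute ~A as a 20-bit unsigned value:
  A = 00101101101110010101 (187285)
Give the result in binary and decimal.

Flip each bit (0->1, 1->0):
  00101101101110010101
  11010010010001101010

Answer: 11010010010001101010 (861290)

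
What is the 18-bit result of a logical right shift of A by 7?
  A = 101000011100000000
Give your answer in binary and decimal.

Logical shift right by 7: drop the bottom 7 bit(s), prepend 7 zero(s) on the left.
  101000011100000000  ->  keep [10100001110], discard [0000000], prepend 0000000
= 000000010100001110

Answer: 000000010100001110 (1294)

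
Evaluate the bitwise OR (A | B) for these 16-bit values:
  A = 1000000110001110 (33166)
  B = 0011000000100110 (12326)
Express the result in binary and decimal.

Apply | to each column (1 where either bit is 1):
  1000000110001110
| 0011000000100110
------------------
  1011000110101110

Answer: 1011000110101110 (45486)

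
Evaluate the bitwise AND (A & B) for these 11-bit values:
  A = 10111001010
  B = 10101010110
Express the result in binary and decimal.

Apply & to each column (1 only where both bits are 1):
  10111001010
& 10101010110
-------------
  10101000010

Answer: 10101000010 (1346)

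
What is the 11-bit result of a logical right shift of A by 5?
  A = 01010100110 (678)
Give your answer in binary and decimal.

Logical shift right by 5: drop the bottom 5 bit(s), prepend 5 zero(s) on the left.
  01010100110  ->  keep [010101], discard [00110], prepend 00000
= 00000010101

Answer: 00000010101 (21)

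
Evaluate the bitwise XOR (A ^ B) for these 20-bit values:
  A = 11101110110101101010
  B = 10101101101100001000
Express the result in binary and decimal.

Apply ^ to each column (1 where bits differ):
  11101110110101101010
^ 10101101101100001000
----------------------
  01000011011001100010

Answer: 01000011011001100010 (276066)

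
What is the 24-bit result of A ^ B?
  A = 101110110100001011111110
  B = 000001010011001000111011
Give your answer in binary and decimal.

Apply ^ to each column (1 where bits differ):
  101110110100001011111110
^ 000001010011001000111011
--------------------------
  101111100111000011000101

Answer: 101111100111000011000101 (12480709)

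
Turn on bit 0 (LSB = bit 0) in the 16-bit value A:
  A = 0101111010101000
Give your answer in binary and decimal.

Mask = 1 << 0 = 0000000000000001
Bit 0 of A is 0, so OR-ing with the mask flips it to 1.
  0101111010101000
| 0000000000000001
------------------
  0101111010101001

Answer: 0101111010101001 (24233)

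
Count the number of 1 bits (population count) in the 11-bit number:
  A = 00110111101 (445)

00110111101
1-bits at positions (from bit 0 = LSB): 0, 2, 3, 4, 5, 7, 8
Count = 7

Answer: 7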